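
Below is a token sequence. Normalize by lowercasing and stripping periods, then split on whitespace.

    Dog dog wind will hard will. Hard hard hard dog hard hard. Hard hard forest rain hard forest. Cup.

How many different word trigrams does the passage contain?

19 tokens → 17 trigram windows in total.
Repeated trigrams (each contributes count−1 duplicates):
  hard hard hard: 3
2 duplicate windows → 17 − 2 = 15 distinct.

15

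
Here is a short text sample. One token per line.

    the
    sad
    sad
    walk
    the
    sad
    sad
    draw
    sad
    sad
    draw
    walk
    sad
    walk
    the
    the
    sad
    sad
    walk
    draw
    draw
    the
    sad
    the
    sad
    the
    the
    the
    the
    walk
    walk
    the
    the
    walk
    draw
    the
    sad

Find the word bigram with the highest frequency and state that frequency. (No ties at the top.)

"the sad", 6 times

Bigram frequencies (highest first):
  the sad: 6
  the the: 5
  sad sad: 4
  sad walk: 3
  walk the: 3
  sad draw: 2
  … (9 more, each ≤ 2)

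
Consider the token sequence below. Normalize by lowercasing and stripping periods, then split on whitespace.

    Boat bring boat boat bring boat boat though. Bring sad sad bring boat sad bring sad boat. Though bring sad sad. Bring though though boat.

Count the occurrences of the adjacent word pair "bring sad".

3

Scanning the 24 overlapping bigram windows for "bring sad":
  position 9–10: bring sad
  position 15–16: bring sad
  position 19–20: bring sad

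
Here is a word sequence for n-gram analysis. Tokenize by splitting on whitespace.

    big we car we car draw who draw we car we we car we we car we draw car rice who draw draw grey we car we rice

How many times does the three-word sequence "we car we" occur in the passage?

5

Scanning the 26 overlapping trigram windows for "we car we":
  position 2–4: we car we
  position 9–11: we car we
  position 12–14: we car we
  position 15–17: we car we
  position 25–27: we car we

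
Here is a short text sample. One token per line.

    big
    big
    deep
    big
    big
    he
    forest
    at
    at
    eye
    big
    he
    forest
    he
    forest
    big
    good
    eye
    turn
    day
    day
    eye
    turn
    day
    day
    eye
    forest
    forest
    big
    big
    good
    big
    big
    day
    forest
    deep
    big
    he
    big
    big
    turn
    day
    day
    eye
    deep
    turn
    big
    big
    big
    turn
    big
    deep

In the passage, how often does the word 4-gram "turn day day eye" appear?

Scanning the 49 overlapping 4-gram windows for "turn day day eye":
  position 19–22: turn day day eye
  position 23–26: turn day day eye
  position 41–44: turn day day eye

3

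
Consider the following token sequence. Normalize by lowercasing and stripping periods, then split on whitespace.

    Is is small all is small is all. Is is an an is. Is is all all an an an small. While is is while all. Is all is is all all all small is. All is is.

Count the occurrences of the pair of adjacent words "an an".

3

Scanning the 37 overlapping bigram windows for "an an":
  position 11–12: an an
  position 18–19: an an
  position 19–20: an an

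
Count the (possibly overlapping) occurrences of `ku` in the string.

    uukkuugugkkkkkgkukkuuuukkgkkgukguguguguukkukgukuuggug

5

Sliding a length-2 window over the 53 characters (52 positions):
  position 4–5: ku
  position 16–17: ku
  position 19–20: ku
  position 42–43: ku
  position 47–48: ku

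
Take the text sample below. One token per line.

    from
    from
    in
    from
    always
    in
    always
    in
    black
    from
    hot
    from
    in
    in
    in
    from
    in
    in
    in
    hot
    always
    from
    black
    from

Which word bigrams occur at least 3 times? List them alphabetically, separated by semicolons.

from in; in in

Bigram counts meeting the condition (at least 3 times):
  from in: 3
  in in: 4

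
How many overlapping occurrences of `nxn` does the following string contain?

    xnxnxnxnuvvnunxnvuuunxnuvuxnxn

Sliding a length-3 window over the 30 characters (28 positions):
  position 2–4: nxn
  position 4–6: nxn
  position 6–8: nxn
  position 14–16: nxn
  position 21–23: nxn
  position 28–30: nxn

6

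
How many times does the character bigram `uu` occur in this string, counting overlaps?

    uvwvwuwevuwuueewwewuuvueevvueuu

Sliding a length-2 window over the 31 characters (30 positions):
  position 12–13: uu
  position 20–21: uu
  position 30–31: uu

3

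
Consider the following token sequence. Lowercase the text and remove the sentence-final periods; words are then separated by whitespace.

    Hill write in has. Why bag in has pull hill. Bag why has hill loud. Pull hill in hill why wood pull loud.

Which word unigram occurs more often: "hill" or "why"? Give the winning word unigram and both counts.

"hill": 5 occurrences
"why": 3 occurrences

"hill" (5 vs 3)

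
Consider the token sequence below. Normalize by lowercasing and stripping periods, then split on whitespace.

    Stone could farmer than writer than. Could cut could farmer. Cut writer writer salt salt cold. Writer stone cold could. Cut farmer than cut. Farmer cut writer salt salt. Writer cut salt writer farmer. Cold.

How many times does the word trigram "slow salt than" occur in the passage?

Scanning the 33 overlapping trigram windows for "slow salt than":
  (none found)

0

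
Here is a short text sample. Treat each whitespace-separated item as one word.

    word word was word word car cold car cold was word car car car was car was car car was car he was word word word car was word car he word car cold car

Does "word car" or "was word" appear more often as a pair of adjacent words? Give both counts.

"word car": 5 occurrences
"was word": 4 occurrences

"word car" (5 vs 4)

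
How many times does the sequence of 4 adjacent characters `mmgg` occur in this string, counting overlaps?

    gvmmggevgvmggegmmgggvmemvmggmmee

Sliding a length-4 window over the 32 characters (29 positions):
  position 3–6: mmgg
  position 16–19: mmgg

2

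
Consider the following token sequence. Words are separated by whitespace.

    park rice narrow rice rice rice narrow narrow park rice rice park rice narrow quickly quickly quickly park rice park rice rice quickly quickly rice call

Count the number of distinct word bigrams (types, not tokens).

26 tokens → 25 bigram windows in total.
Repeated bigrams (each contributes count−1 duplicates):
  park rice: 5
  rice rice: 4
  quickly quickly: 3
  rice narrow: 3
  rice park: 2
12 duplicate windows → 25 − 12 = 13 distinct.

13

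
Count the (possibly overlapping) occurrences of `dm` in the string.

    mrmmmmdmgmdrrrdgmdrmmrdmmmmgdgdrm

2

Sliding a length-2 window over the 33 characters (32 positions):
  position 7–8: dm
  position 23–24: dm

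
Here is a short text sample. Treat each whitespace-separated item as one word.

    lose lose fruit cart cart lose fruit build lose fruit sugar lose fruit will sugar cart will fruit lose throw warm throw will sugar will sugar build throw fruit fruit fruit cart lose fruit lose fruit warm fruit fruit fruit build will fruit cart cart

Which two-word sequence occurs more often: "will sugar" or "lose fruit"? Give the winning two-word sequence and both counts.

"lose fruit" (6 vs 3)

"will sugar": 3 occurrences
"lose fruit": 6 occurrences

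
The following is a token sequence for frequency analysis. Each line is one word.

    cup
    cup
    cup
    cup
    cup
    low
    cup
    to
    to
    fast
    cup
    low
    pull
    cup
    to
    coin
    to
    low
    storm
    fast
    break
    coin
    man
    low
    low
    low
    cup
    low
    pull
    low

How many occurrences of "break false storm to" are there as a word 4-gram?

Scanning the 27 overlapping 4-gram windows for "break false storm to":
  (none found)

0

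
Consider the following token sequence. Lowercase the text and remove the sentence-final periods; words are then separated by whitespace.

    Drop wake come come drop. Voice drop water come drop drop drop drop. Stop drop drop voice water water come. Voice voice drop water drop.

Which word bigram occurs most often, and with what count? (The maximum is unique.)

Bigram frequencies (highest first):
  drop drop: 4
  come drop: 2
  drop voice: 2
  voice drop: 2
  drop water: 2
  water come: 2
  … (10 more, each ≤ 1)

"drop drop", 4 times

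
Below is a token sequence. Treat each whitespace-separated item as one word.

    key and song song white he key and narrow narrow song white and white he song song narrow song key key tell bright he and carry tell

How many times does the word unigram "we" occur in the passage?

0

Scanning the 27 tokens for "we":
  (none found)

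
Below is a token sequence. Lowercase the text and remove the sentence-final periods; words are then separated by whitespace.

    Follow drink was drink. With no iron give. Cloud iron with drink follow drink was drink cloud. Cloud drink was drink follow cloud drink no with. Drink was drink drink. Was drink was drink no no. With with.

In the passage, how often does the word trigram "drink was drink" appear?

Scanning the 36 overlapping trigram windows for "drink was drink":
  position 2–4: drink was drink
  position 14–16: drink was drink
  position 19–21: drink was drink
  position 27–29: drink was drink
  position 30–32: drink was drink
  position 32–34: drink was drink

6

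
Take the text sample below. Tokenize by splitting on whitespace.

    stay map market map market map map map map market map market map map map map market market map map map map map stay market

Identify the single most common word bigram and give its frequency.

"map map", 10 times

Bigram frequencies (highest first):
  map map: 10
  map market: 5
  market map: 5
  stay map: 1
  market market: 1
  map stay: 1
  … (1 more, each ≤ 1)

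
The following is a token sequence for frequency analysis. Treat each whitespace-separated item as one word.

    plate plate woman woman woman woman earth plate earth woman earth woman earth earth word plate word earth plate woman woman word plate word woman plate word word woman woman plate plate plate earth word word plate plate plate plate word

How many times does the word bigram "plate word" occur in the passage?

Scanning the 40 overlapping bigram windows for "plate word":
  position 16–17: plate word
  position 23–24: plate word
  position 26–27: plate word
  position 40–41: plate word

4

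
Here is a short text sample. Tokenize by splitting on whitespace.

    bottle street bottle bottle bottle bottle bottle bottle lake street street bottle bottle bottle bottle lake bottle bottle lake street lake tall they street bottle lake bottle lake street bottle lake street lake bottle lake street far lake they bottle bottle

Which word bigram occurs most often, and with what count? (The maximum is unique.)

"bottle bottle", 10 times

Bigram frequencies (highest first):
  bottle bottle: 10
  bottle lake: 7
  lake street: 5
  street bottle: 4
  lake bottle: 3
  street lake: 2
  … (9 more, each ≤ 1)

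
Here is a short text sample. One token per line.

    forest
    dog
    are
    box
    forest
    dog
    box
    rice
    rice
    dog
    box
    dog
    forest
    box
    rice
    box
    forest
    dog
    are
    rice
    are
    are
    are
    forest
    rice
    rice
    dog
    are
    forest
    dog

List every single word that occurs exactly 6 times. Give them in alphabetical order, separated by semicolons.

Unigram counts meeting the condition (exactly 6 times):
  are: 6
  forest: 6
  rice: 6

are; forest; rice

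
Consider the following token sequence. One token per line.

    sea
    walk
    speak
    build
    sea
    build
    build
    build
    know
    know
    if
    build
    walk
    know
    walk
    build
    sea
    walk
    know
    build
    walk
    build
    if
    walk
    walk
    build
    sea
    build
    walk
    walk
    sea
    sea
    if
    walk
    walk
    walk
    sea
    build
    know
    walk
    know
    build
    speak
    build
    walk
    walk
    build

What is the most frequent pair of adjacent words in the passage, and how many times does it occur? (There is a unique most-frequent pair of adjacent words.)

"walk walk", 5 times

Bigram frequencies (highest first):
  walk walk: 5
  build walk: 4
  walk build: 4
  build sea: 3
  sea build: 3
  walk know: 3
  … (16 more, each ≤ 2)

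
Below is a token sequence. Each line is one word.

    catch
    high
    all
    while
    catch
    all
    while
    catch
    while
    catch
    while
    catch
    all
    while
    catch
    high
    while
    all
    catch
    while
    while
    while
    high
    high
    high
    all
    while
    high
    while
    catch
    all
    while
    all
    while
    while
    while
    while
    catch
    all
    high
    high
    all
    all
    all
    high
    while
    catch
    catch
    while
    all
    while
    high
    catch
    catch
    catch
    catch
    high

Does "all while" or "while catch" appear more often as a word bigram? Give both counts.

"while catch" (8 vs 7)

"all while": 7 occurrences
"while catch": 8 occurrences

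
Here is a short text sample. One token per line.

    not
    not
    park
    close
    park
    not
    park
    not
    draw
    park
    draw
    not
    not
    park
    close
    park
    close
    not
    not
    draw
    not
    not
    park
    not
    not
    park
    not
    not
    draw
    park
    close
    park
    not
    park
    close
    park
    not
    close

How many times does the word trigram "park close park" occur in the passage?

Scanning the 36 overlapping trigram windows for "park close park":
  position 3–5: park close park
  position 14–16: park close park
  position 30–32: park close park
  position 34–36: park close park

4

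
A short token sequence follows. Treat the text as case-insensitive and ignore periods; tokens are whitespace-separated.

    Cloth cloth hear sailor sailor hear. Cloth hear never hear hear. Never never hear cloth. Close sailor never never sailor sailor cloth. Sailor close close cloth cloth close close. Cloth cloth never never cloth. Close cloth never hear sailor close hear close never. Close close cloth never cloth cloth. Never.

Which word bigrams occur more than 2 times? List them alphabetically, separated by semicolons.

Bigram counts meeting the condition (more than 2 times):
  close close: 3
  close cloth: 4
  cloth close: 3
  cloth cloth: 4
  cloth never: 4
  never hear: 3
  never never: 3

close close; close cloth; cloth close; cloth cloth; cloth never; never hear; never never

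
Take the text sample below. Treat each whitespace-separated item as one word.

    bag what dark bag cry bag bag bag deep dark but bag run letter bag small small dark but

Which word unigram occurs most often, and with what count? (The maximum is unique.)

"bag", 7 times

Unigram frequencies (highest first):
  bag: 7
  dark: 3
  but: 2
  small: 2
  what: 1
  cry: 1
  … (3 more, each ≤ 1)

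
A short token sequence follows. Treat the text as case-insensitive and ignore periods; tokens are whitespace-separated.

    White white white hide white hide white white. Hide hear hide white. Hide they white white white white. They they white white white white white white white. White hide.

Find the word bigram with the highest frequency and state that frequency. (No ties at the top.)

Bigram frequencies (highest first):
  white white: 13
  white hide: 5
  hide white: 3
  they white: 2
  hide hear: 1
  hear hide: 1
  … (3 more, each ≤ 1)

"white white", 13 times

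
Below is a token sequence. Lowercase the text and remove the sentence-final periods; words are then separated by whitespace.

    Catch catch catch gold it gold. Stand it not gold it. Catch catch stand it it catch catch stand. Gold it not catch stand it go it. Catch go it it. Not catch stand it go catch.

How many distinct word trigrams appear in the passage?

28

37 tokens → 35 trigram windows in total.
Repeated trigrams (each contributes count−1 duplicates):
  catch stand it: 3
  catch catch stand: 2
  it catch catch: 2
  it not catch: 2
  not catch stand: 2
  stand it go: 2
7 duplicate windows → 35 − 7 = 28 distinct.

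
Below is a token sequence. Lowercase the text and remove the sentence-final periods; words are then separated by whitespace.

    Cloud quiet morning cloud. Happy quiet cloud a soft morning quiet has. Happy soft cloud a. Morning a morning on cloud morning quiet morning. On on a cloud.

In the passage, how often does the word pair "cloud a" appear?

Scanning the 27 overlapping bigram windows for "cloud a":
  position 7–8: cloud a
  position 15–16: cloud a

2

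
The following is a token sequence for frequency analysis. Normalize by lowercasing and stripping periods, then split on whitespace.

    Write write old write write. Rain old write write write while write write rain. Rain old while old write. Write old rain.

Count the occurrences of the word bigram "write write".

6

Scanning the 21 overlapping bigram windows for "write write":
  position 1–2: write write
  position 4–5: write write
  position 8–9: write write
  position 9–10: write write
  position 12–13: write write
  position 19–20: write write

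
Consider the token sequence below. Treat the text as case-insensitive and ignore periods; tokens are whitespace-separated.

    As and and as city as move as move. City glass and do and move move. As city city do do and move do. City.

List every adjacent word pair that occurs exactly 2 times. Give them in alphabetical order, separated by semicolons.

Bigram counts meeting the condition (exactly 2 times):
  and move: 2
  as city: 2
  as move: 2
  do and: 2
  move as: 2

and move; as city; as move; do and; move as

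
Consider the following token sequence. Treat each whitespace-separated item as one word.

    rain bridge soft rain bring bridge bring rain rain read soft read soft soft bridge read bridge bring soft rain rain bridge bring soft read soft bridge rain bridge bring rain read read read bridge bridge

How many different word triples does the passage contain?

36 tokens → 34 trigram windows in total.
Repeated trigrams (each contributes count−1 duplicates):
  bridge bring rain: 2
  bridge bring soft: 2
  rain bridge bring: 2
  soft read soft: 2
4 duplicate windows → 34 − 4 = 30 distinct.

30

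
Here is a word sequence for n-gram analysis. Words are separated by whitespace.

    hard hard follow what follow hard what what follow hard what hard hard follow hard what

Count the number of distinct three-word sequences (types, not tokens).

10

16 tokens → 14 trigram windows in total.
Repeated trigrams (each contributes count−1 duplicates):
  follow hard what: 3
  hard hard follow: 2
  what follow hard: 2
4 duplicate windows → 14 − 4 = 10 distinct.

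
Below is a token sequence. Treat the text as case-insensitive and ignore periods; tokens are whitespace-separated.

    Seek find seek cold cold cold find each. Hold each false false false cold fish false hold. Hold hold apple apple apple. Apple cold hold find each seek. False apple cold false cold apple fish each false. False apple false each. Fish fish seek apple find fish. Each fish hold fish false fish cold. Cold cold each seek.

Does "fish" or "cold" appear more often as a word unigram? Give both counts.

"cold" (10 vs 8)

"fish": 8 occurrences
"cold": 10 occurrences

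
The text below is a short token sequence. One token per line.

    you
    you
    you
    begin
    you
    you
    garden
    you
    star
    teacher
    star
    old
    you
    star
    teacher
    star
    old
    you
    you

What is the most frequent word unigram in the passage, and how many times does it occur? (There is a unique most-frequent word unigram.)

"you", 9 times

Unigram frequencies (highest first):
  you: 9
  star: 4
  teacher: 2
  old: 2
  begin: 1
  garden: 1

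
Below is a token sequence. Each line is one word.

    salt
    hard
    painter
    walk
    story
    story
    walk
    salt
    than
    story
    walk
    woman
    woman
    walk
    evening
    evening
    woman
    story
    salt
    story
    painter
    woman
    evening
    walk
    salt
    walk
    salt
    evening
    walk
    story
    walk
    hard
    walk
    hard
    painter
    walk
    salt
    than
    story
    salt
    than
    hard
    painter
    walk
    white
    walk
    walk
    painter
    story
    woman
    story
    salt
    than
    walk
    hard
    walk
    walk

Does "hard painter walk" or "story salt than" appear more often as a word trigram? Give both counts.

"hard painter walk": 3 occurrences
"story salt than": 2 occurrences

"hard painter walk" (3 vs 2)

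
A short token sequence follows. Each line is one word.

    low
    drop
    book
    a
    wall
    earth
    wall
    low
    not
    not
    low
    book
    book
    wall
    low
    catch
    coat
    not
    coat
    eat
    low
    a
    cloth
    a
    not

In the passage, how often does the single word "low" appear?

Scanning the 25 tokens for "low":
  position 1: low
  position 8: low
  position 11: low
  position 15: low
  position 21: low

5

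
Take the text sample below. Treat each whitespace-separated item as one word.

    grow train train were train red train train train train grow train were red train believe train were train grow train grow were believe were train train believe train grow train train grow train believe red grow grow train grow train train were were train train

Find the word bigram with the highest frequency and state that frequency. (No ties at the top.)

"train train", 8 times

Bigram frequencies (highest first):
  train train: 8
  grow train: 7
  train grow: 6
  train were: 4
  were train: 4
  train believe: 3
  … (11 more, each ≤ 2)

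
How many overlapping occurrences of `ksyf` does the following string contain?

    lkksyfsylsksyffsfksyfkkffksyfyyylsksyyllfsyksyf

5

Sliding a length-4 window over the 47 characters (44 positions):
  position 3–6: ksyf
  position 11–14: ksyf
  position 18–21: ksyf
  position 26–29: ksyf
  position 44–47: ksyf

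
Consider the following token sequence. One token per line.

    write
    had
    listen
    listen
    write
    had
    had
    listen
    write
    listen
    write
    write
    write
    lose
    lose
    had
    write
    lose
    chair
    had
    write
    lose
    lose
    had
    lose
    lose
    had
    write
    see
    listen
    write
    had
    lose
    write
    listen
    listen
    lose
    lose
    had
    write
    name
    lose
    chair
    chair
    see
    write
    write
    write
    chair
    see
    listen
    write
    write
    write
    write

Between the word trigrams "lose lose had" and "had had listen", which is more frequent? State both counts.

"lose lose had": 4 occurrences
"had had listen": 1 occurrence

"lose lose had" (4 vs 1)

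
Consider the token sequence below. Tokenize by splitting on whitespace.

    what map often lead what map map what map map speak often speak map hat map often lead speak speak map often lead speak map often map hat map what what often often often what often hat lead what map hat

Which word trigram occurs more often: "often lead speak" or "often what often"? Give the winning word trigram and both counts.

"often lead speak" (2 vs 1)

"often lead speak": 2 occurrences
"often what often": 1 occurrence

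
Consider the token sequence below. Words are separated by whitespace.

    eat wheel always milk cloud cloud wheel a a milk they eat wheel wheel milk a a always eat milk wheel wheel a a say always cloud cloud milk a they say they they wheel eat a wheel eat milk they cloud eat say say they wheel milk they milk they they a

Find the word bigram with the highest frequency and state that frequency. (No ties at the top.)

Bigram frequencies (highest first):
  milk they: 4
  a a: 3
  eat wheel: 2
  cloud cloud: 2
  wheel a: 2
  wheel wheel: 2
  … (30 more, each ≤ 2)

"milk they", 4 times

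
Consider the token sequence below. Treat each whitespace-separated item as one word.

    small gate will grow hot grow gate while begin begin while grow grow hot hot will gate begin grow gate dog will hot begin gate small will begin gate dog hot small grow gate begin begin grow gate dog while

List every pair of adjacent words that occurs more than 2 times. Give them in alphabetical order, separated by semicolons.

gate dog; grow gate

Bigram counts meeting the condition (more than 2 times):
  gate dog: 3
  grow gate: 4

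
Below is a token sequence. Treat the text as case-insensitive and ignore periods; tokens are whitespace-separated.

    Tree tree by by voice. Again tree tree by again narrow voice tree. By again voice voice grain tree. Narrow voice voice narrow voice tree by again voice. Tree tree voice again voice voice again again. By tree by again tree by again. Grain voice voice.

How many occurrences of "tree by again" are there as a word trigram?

Scanning the 44 overlapping trigram windows for "tree by again":
  position 8–10: tree by again
  position 13–15: tree by again
  position 25–27: tree by again
  position 38–40: tree by again
  position 41–43: tree by again

5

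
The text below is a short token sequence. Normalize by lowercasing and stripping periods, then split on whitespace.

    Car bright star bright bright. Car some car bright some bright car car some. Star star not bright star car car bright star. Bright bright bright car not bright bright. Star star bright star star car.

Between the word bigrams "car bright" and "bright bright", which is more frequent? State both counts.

"car bright": 3 occurrences
"bright bright": 4 occurrences

"bright bright" (4 vs 3)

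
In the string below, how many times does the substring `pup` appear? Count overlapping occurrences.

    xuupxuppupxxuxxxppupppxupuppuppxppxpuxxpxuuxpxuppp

Sliding a length-3 window over the 50 characters (48 positions):
  position 8–10: pup
  position 18–20: pup
  position 25–27: pup
  position 28–30: pup

4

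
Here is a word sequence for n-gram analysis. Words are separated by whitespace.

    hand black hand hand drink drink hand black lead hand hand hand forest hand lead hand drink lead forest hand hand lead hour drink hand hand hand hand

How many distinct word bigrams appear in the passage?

28 tokens → 27 bigram windows in total.
Repeated bigrams (each contributes count−1 duplicates):
  hand hand: 7
  drink hand: 2
  forest hand: 2
  hand black: 2
  hand drink: 2
  hand lead: 2
  lead hand: 2
12 duplicate windows → 27 − 12 = 15 distinct.

15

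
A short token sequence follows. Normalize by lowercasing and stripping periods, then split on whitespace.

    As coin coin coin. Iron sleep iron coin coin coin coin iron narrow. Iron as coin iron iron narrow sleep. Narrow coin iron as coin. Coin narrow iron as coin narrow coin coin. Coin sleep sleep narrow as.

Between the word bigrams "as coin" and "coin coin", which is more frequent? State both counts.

"coin coin" (8 vs 4)

"as coin": 4 occurrences
"coin coin": 8 occurrences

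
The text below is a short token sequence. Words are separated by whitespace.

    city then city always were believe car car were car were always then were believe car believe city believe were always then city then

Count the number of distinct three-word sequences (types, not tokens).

24 tokens → 22 trigram windows in total.
Repeated trigrams (each contributes count−1 duplicates):
  were always then: 2
  were believe car: 2
2 duplicate windows → 22 − 2 = 20 distinct.

20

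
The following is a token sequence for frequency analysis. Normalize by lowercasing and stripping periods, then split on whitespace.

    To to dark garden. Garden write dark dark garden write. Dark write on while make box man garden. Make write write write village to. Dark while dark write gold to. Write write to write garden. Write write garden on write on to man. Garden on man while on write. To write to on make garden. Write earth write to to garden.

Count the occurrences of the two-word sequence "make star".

0

Scanning the 60 overlapping bigram windows for "make star":
  (none found)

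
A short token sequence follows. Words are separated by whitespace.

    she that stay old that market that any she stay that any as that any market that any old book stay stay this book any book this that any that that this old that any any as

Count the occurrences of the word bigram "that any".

Scanning the 36 overlapping bigram windows for "that any":
  position 7–8: that any
  position 11–12: that any
  position 14–15: that any
  position 17–18: that any
  position 28–29: that any
  position 34–35: that any

6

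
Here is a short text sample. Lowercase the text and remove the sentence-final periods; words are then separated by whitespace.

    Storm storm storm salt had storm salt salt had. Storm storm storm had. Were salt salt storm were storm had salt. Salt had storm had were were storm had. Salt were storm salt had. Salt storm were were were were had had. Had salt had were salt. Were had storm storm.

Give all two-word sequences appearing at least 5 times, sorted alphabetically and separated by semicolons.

Bigram counts meeting the condition (at least 5 times):
  salt had: 5
  storm storm: 5

salt had; storm storm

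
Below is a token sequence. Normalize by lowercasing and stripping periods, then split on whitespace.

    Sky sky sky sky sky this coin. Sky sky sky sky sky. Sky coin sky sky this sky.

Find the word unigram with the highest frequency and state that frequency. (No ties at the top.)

Unigram frequencies (highest first):
  sky: 14
  this: 2
  coin: 2

"sky", 14 times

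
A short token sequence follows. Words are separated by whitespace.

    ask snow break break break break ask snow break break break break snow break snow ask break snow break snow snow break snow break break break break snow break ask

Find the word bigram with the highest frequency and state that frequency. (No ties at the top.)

Bigram frequencies (highest first):
  break break: 9
  snow break: 7
  break snow: 6
  ask snow: 2
  break ask: 2
  snow ask: 1
  … (2 more, each ≤ 1)

"break break", 9 times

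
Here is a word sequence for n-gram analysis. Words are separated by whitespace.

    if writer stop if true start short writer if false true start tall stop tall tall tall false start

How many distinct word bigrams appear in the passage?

19 tokens → 18 bigram windows in total.
Repeated bigrams (each contributes count−1 duplicates):
  tall tall: 2
  true start: 2
2 duplicate windows → 18 − 2 = 16 distinct.

16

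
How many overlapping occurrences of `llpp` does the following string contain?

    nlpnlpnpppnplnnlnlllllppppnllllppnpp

Sliding a length-4 window over the 36 characters (33 positions):
  position 21–24: llpp
  position 30–33: llpp

2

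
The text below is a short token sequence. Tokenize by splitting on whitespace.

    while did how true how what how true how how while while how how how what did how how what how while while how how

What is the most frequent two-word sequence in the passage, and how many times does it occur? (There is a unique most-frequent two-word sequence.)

Bigram frequencies (highest first):
  how how: 5
  how what: 3
  did how: 2
  how true: 2
  true how: 2
  what how: 2
  … (5 more, each ≤ 2)

"how how", 5 times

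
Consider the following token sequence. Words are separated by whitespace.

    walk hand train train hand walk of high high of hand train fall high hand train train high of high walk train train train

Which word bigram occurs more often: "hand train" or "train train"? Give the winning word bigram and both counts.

"train train" (4 vs 3)

"hand train": 3 occurrences
"train train": 4 occurrences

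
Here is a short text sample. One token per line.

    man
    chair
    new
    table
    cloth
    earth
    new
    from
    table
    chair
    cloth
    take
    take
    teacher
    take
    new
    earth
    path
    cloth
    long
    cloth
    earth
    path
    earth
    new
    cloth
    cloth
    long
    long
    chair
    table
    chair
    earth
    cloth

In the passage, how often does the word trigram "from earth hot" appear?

Scanning the 32 overlapping trigram windows for "from earth hot":
  (none found)

0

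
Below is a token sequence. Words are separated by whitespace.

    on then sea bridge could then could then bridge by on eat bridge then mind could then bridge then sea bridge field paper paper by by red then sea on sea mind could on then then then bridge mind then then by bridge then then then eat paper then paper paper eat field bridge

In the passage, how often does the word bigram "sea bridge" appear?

Scanning the 53 overlapping bigram windows for "sea bridge":
  position 3–4: sea bridge
  position 20–21: sea bridge

2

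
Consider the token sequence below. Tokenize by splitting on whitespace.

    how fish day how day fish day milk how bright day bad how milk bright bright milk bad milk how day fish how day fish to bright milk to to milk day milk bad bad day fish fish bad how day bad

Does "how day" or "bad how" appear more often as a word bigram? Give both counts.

"how day": 4 occurrences
"bad how": 2 occurrences

"how day" (4 vs 2)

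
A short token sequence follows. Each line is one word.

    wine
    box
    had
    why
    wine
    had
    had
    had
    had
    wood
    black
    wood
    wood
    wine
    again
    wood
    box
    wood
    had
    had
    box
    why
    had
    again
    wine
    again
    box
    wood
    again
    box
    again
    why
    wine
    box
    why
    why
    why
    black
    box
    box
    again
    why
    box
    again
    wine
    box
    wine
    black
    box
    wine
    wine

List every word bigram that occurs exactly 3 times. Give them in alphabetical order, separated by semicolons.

Bigram counts meeting the condition (exactly 3 times):
  box again: 3
  wine box: 3

box again; wine box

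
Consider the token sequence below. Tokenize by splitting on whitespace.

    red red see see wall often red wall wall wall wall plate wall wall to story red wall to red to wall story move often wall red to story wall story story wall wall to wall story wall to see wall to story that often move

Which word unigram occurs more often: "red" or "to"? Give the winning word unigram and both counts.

"to" (7 vs 6)

"red": 6 occurrences
"to": 7 occurrences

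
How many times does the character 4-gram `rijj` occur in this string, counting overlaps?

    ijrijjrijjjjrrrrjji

2

Sliding a length-4 window over the 19 characters (16 positions):
  position 3–6: rijj
  position 7–10: rijj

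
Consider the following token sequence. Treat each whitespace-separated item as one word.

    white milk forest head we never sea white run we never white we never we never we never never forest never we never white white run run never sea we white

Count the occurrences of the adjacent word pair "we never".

Scanning the 30 overlapping bigram windows for "we never":
  position 5–6: we never
  position 10–11: we never
  position 13–14: we never
  position 15–16: we never
  position 17–18: we never
  position 22–23: we never

6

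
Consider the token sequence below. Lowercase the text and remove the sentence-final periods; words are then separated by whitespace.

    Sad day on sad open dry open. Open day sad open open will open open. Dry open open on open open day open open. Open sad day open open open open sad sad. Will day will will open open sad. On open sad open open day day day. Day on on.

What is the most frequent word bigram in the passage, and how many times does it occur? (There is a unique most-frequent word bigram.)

Bigram frequencies (highest first):
  open open: 12
  open sad: 4
  sad open: 3
  open day: 3
  day day: 3
  sad day: 2
  … (17 more, each ≤ 2)

"open open", 12 times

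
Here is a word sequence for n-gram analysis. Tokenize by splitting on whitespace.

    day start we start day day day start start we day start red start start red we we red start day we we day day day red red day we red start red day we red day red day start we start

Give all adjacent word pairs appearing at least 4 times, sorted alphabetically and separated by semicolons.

Bigram counts meeting the condition (at least 4 times):
  day day: 4
  day start: 4
  red day: 4

day day; day start; red day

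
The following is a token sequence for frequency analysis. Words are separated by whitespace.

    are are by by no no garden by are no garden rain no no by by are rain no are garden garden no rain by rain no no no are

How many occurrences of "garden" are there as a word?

4

Scanning the 30 tokens for "garden":
  position 7: garden
  position 11: garden
  position 21: garden
  position 22: garden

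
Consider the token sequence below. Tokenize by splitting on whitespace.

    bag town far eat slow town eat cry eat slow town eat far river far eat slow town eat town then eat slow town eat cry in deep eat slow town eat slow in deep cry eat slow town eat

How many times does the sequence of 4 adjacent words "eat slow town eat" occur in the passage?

6

Scanning the 37 overlapping 4-gram windows for "eat slow town eat":
  position 4–7: eat slow town eat
  position 9–12: eat slow town eat
  position 16–19: eat slow town eat
  position 22–25: eat slow town eat
  position 29–32: eat slow town eat
  position 37–40: eat slow town eat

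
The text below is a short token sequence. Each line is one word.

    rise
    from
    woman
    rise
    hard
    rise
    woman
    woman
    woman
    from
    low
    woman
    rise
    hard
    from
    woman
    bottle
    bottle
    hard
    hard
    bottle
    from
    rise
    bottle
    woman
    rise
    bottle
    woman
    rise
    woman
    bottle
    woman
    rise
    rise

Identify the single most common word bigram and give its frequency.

"woman rise", 5 times

Bigram frequencies (highest first):
  woman rise: 5
  bottle woman: 3
  from woman: 2
  rise hard: 2
  rise woman: 2
  woman woman: 2
  … (15 more, each ≤ 2)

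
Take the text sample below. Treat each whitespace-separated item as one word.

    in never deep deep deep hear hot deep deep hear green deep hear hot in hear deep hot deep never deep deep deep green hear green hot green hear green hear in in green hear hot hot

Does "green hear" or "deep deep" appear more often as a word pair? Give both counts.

"green hear": 4 occurrences
"deep deep": 5 occurrences

"deep deep" (5 vs 4)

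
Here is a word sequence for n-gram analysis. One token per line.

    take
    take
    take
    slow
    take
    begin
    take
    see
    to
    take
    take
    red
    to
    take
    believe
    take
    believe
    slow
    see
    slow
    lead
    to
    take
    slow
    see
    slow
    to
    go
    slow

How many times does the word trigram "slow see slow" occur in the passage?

2

Scanning the 27 overlapping trigram windows for "slow see slow":
  position 18–20: slow see slow
  position 24–26: slow see slow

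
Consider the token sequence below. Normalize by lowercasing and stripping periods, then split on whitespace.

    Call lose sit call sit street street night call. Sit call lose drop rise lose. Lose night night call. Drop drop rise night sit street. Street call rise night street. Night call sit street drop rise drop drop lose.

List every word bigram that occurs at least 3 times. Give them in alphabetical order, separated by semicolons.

call sit; drop rise; night call; sit street

Bigram counts meeting the condition (at least 3 times):
  call sit: 3
  drop rise: 3
  night call: 3
  sit street: 3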